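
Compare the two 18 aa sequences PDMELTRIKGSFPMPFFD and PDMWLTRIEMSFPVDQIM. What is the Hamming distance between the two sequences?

Comparing position by position, 8 residues differ: 4 (E/W), 9 (K/E), 10 (G/M), 14 (M/V), 15 (P/D), 16 (F/Q), 17 (F/I), 18 (D/M).

8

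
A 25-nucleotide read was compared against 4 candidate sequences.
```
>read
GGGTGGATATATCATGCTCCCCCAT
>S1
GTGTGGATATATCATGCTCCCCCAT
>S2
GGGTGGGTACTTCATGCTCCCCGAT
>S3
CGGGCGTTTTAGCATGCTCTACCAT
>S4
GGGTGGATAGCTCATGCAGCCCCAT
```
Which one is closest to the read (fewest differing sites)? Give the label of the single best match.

S1 differs at 1 site; S2 differs at 4 sites; S3 differs at 8 sites; S4 differs at 4 sites. The closest is S1.

S1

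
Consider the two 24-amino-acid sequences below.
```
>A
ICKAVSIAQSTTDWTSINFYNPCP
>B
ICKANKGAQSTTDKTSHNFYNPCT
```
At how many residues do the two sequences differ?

Mismatches (1-based): residue 5: V→N; residue 6: S→K; residue 7: I→G; residue 14: W→K; residue 17: I→H; residue 24: P→T.

6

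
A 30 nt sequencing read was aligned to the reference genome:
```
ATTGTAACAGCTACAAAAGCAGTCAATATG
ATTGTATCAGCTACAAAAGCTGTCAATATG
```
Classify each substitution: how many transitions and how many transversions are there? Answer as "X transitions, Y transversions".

Mismatches (1-based):
base 7: A→T (purine→pyrimidine, transversion)
base 21: A→T (purine→pyrimidine, transversion)

0 transitions, 2 transversions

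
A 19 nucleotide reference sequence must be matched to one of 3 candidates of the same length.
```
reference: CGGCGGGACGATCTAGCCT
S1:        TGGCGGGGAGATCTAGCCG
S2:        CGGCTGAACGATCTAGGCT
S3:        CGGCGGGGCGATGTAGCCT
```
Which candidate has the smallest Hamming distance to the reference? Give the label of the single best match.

S3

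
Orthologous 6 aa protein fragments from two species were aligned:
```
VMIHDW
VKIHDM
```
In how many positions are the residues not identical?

2

The sequences differ at positions 2, 6 (1-based) — 2 in total.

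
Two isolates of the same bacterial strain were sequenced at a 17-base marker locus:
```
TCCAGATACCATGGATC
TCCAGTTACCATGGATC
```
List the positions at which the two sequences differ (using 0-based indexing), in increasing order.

5

Differences at position 5 (A→T).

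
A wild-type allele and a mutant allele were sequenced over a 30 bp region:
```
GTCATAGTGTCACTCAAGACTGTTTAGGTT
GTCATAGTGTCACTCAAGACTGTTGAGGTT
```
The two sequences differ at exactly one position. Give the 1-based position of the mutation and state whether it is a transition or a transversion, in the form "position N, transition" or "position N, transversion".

position 25, transversion

Position 25 changes T→G. T is a pyrimidine and G is a purine, so this is a transversion.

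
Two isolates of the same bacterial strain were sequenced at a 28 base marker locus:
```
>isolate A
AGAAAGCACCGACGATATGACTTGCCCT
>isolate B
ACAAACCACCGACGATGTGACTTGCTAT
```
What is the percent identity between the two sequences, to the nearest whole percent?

Mismatches at positions 2, 6, 17, 26, 27 (1-based): 5 of 28.
Identical positions: 23/28 = 82.14% → 82%.

82%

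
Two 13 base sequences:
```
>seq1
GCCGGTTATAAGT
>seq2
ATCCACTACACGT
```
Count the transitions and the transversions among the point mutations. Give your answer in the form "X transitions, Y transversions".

5 transitions, 2 transversions

Mismatches (1-based):
position 1: G→A (purine→purine, transition)
position 2: C→T (pyrimidine→pyrimidine, transition)
position 4: G→C (purine→pyrimidine, transversion)
position 5: G→A (purine→purine, transition)
position 6: T→C (pyrimidine→pyrimidine, transition)
position 9: T→C (pyrimidine→pyrimidine, transition)
position 11: A→C (purine→pyrimidine, transversion)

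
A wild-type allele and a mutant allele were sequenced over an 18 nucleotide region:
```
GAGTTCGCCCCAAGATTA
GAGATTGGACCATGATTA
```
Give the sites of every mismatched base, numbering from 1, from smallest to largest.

Scanning 1-based: 4: T/A; 6: C/T; 8: C/G; 9: C/A; 13: A/T.

4, 6, 8, 9, 13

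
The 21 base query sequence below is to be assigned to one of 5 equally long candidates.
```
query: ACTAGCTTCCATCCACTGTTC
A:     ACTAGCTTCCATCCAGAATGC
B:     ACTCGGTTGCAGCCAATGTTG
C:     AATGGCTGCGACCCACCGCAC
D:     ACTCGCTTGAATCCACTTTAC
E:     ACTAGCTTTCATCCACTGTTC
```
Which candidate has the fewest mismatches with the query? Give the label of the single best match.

E

A differs at 4 sites; B differs at 6 sites; C differs at 8 sites; D differs at 5 sites; E differs at 1 site. The closest is E.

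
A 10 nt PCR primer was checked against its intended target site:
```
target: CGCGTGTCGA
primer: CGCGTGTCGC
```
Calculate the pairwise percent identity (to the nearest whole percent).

Mismatch at position 10 (1-based): 1 of 10.
Identical positions: 9/10 = 90% → 90%.

90%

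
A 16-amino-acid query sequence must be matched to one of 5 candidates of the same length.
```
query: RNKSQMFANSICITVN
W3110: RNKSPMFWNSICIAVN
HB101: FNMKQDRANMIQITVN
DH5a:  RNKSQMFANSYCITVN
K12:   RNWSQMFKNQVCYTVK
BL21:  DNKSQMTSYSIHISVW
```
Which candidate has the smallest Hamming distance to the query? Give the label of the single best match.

W3110 differs at 3 positions; HB101 differs at 7 positions; DH5a differs at 1 position; K12 differs at 6 positions; BL21 differs at 7 positions. The closest is DH5a.

DH5a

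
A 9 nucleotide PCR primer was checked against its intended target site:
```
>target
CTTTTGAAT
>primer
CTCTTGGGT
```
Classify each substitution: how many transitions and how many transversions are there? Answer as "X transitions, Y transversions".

Transitions (purine↔purine or pyrimidine↔pyrimidine): 3 T→C, 7 A→G, 8 A→G.
Transversions (purine↔pyrimidine): none.

3 transitions, 0 transversions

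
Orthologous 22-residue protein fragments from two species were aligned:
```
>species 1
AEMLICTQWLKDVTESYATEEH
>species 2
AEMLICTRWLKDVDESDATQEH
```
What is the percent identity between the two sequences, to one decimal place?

81.8%

Mismatches at positions 8, 14, 17, 20 (1-based): 4 of 22.
Identical positions: 18/22 = 81.82% → 81.8%.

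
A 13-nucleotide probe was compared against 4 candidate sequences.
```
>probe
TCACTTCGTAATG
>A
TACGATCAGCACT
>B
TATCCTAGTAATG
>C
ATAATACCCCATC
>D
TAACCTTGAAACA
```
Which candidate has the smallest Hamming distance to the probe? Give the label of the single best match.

B

Hamming distances to probe — A: 9; B: 4; C: 8; D: 6.
Smallest is B with 4 mismatches.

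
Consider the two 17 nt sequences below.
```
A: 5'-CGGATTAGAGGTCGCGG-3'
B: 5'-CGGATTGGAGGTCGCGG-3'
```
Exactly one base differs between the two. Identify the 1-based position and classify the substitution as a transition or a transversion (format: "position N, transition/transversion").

Position 7 changes A→G. A is a purine and G is a purine, so this is a transition.

position 7, transition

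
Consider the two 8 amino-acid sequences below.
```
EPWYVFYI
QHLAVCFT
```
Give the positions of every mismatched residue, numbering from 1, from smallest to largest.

Differences at position 1 (E→Q), position 2 (P→H), position 3 (W→L), position 4 (Y→A), position 6 (F→C), position 7 (Y→F), position 8 (I→T).

1, 2, 3, 4, 6, 7, 8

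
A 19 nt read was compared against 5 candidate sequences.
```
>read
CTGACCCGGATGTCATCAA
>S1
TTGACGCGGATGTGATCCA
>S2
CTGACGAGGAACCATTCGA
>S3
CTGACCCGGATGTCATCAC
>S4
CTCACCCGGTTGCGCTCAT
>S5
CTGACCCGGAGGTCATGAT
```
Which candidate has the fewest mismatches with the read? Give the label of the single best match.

S3

S1 differs at 4 bases; S2 differs at 8 bases; S3 differs at 1 base; S4 differs at 6 bases; S5 differs at 3 bases. The closest is S3.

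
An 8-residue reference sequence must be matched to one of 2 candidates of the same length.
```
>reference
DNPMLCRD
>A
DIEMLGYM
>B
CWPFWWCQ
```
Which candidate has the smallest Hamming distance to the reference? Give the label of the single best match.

A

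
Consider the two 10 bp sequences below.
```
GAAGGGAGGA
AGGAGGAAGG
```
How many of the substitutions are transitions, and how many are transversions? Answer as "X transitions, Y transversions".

Mismatches (1-based):
base 1: G→A (purine→purine, transition)
base 2: A→G (purine→purine, transition)
base 3: A→G (purine→purine, transition)
base 4: G→A (purine→purine, transition)
base 8: G→A (purine→purine, transition)
base 10: A→G (purine→purine, transition)

6 transitions, 0 transversions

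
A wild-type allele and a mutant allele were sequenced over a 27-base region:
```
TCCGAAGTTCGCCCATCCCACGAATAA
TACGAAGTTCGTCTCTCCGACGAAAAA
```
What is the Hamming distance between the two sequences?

Comparing position by position, 6 positions differ: 2 (C/A), 12 (C/T), 14 (C/T), 15 (A/C), 19 (C/G), 25 (T/A).

6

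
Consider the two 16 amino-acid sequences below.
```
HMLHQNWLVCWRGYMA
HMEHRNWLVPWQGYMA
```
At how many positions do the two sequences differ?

4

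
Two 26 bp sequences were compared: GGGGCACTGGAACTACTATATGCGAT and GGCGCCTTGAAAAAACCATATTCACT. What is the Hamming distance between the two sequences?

Comparing position by position, 10 positions differ: 3 (G/C), 6 (A/C), 7 (C/T), 10 (G/A), 13 (C/A), 14 (T/A), 17 (T/C), 22 (G/T), 24 (G/A), 25 (A/C).

10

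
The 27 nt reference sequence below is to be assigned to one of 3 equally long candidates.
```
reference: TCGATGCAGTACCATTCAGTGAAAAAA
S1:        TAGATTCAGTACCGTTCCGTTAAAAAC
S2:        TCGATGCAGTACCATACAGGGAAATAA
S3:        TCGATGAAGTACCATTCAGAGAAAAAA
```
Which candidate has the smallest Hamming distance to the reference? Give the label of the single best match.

Hamming distances to reference — S1: 6; S2: 3; S3: 2.
Smallest is S3 with 2 mismatches.

S3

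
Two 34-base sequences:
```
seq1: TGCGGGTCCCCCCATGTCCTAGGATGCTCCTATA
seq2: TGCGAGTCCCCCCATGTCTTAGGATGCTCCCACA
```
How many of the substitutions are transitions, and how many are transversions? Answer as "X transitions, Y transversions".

Transitions (purine↔purine or pyrimidine↔pyrimidine): 5 G→A, 19 C→T, 31 T→C, 33 T→C.
Transversions (purine↔pyrimidine): none.

4 transitions, 0 transversions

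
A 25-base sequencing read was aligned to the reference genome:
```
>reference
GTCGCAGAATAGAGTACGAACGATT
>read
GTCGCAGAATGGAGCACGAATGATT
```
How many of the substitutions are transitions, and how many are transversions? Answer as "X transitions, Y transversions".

3 transitions, 0 transversions

Mismatches (1-based):
site 11: A→G (purine→purine, transition)
site 15: T→C (pyrimidine→pyrimidine, transition)
site 21: C→T (pyrimidine→pyrimidine, transition)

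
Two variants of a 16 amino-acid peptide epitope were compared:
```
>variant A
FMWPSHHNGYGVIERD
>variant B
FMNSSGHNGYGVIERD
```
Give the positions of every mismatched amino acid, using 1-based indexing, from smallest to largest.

Differences at position 3 (W→N), position 4 (P→S), position 6 (H→G).

3, 4, 6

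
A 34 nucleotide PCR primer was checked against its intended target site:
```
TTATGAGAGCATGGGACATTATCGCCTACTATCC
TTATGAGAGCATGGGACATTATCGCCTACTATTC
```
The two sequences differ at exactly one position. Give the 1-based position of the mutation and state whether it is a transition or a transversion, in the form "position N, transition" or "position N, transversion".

position 33, transition

Position 33 changes C→T. C is a pyrimidine and T is a pyrimidine, so this is a transition.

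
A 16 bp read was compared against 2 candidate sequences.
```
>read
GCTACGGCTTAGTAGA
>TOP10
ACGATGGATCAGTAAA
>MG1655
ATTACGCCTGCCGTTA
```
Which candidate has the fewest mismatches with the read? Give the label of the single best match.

TOP10

Hamming distances to read — TOP10: 6; MG1655: 9.
Smallest is TOP10 with 6 mismatches.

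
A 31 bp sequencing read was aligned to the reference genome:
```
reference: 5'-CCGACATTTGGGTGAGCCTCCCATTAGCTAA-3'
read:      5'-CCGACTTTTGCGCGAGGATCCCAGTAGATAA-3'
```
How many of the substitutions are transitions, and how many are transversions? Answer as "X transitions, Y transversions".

Transitions (purine↔purine or pyrimidine↔pyrimidine): 13 T→C.
Transversions (purine↔pyrimidine): 6 A→T, 11 G→C, 17 C→G, 18 C→A, 24 T→G, 28 C→A.

1 transition, 6 transversions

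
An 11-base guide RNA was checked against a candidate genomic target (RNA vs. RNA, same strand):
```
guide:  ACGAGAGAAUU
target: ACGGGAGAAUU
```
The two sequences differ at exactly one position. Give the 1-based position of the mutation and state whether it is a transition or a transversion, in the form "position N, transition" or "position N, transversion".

The sequences differ only at position 4: A→G (purine→purine), a transition.

position 4, transition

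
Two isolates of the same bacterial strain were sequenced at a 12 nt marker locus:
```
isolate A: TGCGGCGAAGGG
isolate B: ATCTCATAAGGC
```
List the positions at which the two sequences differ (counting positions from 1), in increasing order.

Differences at position 1 (T→A), position 2 (G→T), position 4 (G→T), position 5 (G→C), position 6 (C→A), position 7 (G→T), position 12 (G→C).

1, 2, 4, 5, 6, 7, 12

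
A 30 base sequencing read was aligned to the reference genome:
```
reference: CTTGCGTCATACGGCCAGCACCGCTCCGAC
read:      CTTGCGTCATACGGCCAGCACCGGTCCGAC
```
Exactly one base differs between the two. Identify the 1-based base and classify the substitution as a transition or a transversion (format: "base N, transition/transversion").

base 24, transversion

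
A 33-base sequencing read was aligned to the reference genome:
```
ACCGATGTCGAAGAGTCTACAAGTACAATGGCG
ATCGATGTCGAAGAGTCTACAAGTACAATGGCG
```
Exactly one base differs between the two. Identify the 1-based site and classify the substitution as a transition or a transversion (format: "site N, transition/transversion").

The sequences differ only at site 2: C→T (pyrimidine→pyrimidine), a transition.

site 2, transition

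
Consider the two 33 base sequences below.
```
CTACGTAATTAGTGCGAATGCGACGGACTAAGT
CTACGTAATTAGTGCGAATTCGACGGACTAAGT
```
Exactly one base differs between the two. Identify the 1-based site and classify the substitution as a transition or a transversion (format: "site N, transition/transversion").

site 20, transversion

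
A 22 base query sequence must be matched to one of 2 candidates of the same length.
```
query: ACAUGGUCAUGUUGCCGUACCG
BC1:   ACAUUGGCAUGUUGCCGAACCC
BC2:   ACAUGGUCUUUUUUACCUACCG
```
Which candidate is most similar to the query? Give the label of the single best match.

BC1

Hamming distances to query — BC1: 4; BC2: 5.
Smallest is BC1 with 4 mismatches.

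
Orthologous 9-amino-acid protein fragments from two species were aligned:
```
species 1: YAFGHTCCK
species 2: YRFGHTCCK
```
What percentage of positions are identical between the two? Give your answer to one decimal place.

Mismatch at position 2 (1-based): 1 of 9.
Identical positions: 8/9 = 88.89% → 88.9%.

88.9%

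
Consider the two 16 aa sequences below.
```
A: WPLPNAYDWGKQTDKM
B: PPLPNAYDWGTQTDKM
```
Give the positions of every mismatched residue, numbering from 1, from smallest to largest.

1, 11

Differences at position 1 (W→P), position 11 (K→T).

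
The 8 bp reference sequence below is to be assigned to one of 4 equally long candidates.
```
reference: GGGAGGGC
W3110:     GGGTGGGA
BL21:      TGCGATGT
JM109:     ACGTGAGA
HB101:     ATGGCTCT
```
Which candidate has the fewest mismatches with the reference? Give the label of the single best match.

W3110 differs at 2 bases; BL21 differs at 6 bases; JM109 differs at 5 bases; HB101 differs at 7 bases. The closest is W3110.

W3110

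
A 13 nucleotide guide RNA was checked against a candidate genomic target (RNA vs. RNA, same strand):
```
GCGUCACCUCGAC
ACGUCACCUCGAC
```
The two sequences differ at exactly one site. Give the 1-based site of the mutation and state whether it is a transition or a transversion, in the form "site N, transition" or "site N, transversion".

The sequences differ only at site 1: G→A (purine→purine), a transition.

site 1, transition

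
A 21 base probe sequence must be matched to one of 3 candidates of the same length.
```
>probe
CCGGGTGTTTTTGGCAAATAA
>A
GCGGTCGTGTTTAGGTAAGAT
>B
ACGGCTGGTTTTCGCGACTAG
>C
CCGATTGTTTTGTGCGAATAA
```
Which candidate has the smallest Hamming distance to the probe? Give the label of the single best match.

C

A differs at 9 positions; B differs at 7 positions; C differs at 5 positions. The closest is C.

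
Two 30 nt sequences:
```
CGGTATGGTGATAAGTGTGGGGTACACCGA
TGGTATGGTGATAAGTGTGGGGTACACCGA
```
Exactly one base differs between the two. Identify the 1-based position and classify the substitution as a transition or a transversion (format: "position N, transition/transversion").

position 1, transition

Position 1 changes C→T. C is a pyrimidine and T is a pyrimidine, so this is a transition.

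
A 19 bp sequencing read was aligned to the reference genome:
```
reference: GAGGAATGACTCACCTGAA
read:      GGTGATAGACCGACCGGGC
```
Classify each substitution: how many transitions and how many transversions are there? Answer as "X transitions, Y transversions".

3 transitions, 6 transversions

Mismatches (1-based):
position 2: A→G (purine→purine, transition)
position 3: G→T (purine→pyrimidine, transversion)
position 6: A→T (purine→pyrimidine, transversion)
position 7: T→A (pyrimidine→purine, transversion)
position 11: T→C (pyrimidine→pyrimidine, transition)
position 12: C→G (pyrimidine→purine, transversion)
position 16: T→G (pyrimidine→purine, transversion)
position 18: A→G (purine→purine, transition)
position 19: A→C (purine→pyrimidine, transversion)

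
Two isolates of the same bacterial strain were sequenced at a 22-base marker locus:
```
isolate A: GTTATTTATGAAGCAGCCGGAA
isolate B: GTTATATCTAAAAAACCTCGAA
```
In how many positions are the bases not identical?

8

Comparing position by position, 8 positions differ: 6 (T/A), 8 (A/C), 10 (G/A), 13 (G/A), 14 (C/A), 16 (G/C), 18 (C/T), 19 (G/C).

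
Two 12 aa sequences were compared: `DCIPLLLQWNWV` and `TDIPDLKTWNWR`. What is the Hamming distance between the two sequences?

The sequences differ at residues 1, 2, 5, 7, 8, 12 (1-based) — 6 in total.

6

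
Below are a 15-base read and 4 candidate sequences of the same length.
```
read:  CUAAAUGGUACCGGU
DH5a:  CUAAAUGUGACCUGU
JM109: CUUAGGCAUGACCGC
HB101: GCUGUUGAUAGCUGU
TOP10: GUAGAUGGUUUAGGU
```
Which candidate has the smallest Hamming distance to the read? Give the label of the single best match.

DH5a

Hamming distances to read — DH5a: 3; JM109: 9; HB101: 8; TOP10: 5.
Smallest is DH5a with 3 mismatches.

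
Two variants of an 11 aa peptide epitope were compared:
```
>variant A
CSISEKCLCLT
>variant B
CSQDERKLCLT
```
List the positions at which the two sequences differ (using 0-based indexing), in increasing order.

Differences at position 2 (I→Q), position 3 (S→D), position 5 (K→R), position 6 (C→K).

2, 3, 5, 6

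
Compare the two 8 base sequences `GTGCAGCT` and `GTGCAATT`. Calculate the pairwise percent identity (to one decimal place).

Mismatches at positions 6, 7 (1-based): 2 of 8.
Identical positions: 6/8 = 75% → 75.0%.

75.0%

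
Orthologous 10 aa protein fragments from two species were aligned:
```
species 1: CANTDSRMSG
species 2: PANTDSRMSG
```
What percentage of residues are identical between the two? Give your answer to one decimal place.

90.0%

Mismatch at position 1 (1-based): 1 of 10.
Identical positions: 9/10 = 90% → 90.0%.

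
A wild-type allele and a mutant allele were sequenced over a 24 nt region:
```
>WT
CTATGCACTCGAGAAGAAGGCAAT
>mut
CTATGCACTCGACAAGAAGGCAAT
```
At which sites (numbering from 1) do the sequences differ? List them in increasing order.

13

Scanning 1-based: 13: G/C.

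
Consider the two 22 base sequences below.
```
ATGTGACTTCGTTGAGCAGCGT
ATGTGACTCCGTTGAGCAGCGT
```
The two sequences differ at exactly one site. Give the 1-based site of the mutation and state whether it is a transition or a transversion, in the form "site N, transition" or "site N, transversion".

site 9, transition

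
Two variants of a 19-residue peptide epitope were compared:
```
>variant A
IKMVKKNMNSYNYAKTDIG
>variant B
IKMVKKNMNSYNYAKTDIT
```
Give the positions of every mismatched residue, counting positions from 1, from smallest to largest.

Differences at position 19 (G→T).

19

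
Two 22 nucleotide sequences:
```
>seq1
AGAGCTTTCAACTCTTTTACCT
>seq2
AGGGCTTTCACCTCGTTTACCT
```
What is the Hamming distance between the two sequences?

3

Mismatches (1-based): base 3: A→G; base 11: A→C; base 15: T→G.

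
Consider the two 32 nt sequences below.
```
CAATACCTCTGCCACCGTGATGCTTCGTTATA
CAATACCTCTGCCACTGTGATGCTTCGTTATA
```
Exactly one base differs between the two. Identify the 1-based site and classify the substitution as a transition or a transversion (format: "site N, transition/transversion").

The sequences differ only at site 16: C→T (pyrimidine→pyrimidine), a transition.

site 16, transition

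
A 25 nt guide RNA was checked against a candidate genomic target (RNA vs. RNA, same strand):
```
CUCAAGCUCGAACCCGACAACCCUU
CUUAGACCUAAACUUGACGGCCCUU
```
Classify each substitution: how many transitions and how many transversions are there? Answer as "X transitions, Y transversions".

10 transitions, 0 transversions

Mismatches (1-based):
base 3: C→U (pyrimidine→pyrimidine, transition)
base 5: A→G (purine→purine, transition)
base 6: G→A (purine→purine, transition)
base 8: U→C (pyrimidine→pyrimidine, transition)
base 9: C→U (pyrimidine→pyrimidine, transition)
base 10: G→A (purine→purine, transition)
base 14: C→U (pyrimidine→pyrimidine, transition)
base 15: C→U (pyrimidine→pyrimidine, transition)
base 19: A→G (purine→purine, transition)
base 20: A→G (purine→purine, transition)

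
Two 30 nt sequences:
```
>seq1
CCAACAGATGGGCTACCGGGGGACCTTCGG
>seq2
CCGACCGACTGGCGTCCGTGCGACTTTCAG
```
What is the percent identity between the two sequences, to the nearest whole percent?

10 positions differ (3, 6, 9, 10, 14, 15, 19, 21, 25, 29), so 20 of 30 match: 20/30 = 66.67%.

67%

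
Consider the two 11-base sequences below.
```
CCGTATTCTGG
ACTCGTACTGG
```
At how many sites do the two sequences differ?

5

Comparing position by position, 5 sites differ: 1 (C/A), 3 (G/T), 4 (T/C), 5 (A/G), 7 (T/A).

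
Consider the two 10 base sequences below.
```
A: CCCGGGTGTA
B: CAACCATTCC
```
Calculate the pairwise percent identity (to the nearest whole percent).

20%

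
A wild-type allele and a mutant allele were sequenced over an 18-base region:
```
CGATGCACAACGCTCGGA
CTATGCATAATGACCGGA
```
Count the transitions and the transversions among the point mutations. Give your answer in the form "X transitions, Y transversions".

3 transitions, 2 transversions

Mismatches (1-based):
position 2: G→T (purine→pyrimidine, transversion)
position 8: C→T (pyrimidine→pyrimidine, transition)
position 11: C→T (pyrimidine→pyrimidine, transition)
position 13: C→A (pyrimidine→purine, transversion)
position 14: T→C (pyrimidine→pyrimidine, transition)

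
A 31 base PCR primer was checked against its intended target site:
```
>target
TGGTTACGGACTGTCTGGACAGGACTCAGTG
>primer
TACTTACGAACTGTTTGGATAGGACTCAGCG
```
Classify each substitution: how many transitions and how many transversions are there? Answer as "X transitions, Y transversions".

Mismatches (1-based):
base 2: G→A (purine→purine, transition)
base 3: G→C (purine→pyrimidine, transversion)
base 9: G→A (purine→purine, transition)
base 15: C→T (pyrimidine→pyrimidine, transition)
base 20: C→T (pyrimidine→pyrimidine, transition)
base 30: T→C (pyrimidine→pyrimidine, transition)

5 transitions, 1 transversion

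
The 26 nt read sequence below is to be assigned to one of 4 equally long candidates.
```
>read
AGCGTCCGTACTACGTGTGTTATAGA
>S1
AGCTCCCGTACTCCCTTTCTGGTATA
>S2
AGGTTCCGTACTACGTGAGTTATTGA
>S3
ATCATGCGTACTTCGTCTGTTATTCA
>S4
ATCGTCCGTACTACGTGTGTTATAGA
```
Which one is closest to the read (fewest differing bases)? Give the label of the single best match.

S4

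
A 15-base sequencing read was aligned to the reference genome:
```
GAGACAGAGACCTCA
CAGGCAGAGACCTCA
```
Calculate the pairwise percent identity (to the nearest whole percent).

2 positions differ (1, 4), so 13 of 15 match: 13/15 = 86.67%.

87%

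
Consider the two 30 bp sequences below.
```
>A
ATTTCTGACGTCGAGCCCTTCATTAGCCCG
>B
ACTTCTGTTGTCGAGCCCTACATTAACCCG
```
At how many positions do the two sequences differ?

5

The sequences differ at positions 2, 8, 9, 20, 26 (1-based) — 5 in total.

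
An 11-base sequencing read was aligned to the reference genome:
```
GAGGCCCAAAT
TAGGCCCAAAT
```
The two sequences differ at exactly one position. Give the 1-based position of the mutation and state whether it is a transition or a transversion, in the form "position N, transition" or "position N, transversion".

Position 1 changes G→T. G is a purine and T is a pyrimidine, so this is a transversion.

position 1, transversion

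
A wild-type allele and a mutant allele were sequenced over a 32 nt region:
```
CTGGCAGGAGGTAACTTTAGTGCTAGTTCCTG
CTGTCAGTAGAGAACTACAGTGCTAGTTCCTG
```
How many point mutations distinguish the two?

Comparing position by position, 6 bases differ: 4 (G/T), 8 (G/T), 11 (G/A), 12 (T/G), 17 (T/A), 18 (T/C).

6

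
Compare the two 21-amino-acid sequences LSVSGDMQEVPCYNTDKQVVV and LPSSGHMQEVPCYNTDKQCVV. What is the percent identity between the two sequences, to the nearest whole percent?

81%

4 positions differ (2, 3, 6, 19), so 17 of 21 match: 17/21 = 80.95%.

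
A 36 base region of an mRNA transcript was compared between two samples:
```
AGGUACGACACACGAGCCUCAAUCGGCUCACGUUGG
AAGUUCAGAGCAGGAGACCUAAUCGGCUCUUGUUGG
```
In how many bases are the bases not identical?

12

Comparing position by position, 12 bases differ: 2 (G/A), 5 (A/U), 7 (G/A), 8 (A/G), 9 (C/A), 10 (A/G), 13 (C/G), 17 (C/A), 19 (U/C), 20 (C/U), 30 (A/U), 31 (C/U).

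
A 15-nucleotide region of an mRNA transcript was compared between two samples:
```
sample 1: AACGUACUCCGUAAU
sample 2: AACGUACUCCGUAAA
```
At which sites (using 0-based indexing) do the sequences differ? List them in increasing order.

Scanning 0-based: 14: U/A.

14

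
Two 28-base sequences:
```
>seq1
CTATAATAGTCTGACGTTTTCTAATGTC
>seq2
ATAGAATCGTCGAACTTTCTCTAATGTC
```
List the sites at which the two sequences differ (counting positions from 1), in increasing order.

Scanning 1-based: 1: C/A; 4: T/G; 8: A/C; 12: T/G; 13: G/A; 16: G/T; 19: T/C.

1, 4, 8, 12, 13, 16, 19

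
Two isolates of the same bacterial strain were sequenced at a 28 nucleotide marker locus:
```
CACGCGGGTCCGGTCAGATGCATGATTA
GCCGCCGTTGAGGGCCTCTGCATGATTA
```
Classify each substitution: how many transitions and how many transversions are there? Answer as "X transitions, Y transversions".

0 transitions, 10 transversions

Mismatches (1-based):
site 1: C→G (pyrimidine→purine, transversion)
site 2: A→C (purine→pyrimidine, transversion)
site 6: G→C (purine→pyrimidine, transversion)
site 8: G→T (purine→pyrimidine, transversion)
site 10: C→G (pyrimidine→purine, transversion)
site 11: C→A (pyrimidine→purine, transversion)
site 14: T→G (pyrimidine→purine, transversion)
site 16: A→C (purine→pyrimidine, transversion)
site 17: G→T (purine→pyrimidine, transversion)
site 18: A→C (purine→pyrimidine, transversion)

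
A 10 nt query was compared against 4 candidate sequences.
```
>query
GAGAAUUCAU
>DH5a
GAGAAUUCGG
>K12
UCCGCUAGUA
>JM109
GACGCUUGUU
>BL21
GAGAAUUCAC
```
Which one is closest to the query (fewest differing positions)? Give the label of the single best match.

DH5a differs at 2 positions; K12 differs at 9 positions; JM109 differs at 5 positions; BL21 differs at 1 position. The closest is BL21.

BL21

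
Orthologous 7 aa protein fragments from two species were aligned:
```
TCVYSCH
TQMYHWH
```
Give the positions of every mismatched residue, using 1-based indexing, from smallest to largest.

2, 3, 5, 6

Scanning 1-based: 2: C/Q; 3: V/M; 5: S/H; 6: C/W.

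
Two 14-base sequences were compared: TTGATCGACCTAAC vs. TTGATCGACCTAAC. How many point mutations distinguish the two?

0

The two sequences are identical at every position.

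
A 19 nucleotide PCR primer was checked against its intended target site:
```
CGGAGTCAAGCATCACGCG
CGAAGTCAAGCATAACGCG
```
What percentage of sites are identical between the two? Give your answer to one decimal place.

89.5%

2 positions differ (3, 14), so 17 of 19 match: 17/19 = 89.47%.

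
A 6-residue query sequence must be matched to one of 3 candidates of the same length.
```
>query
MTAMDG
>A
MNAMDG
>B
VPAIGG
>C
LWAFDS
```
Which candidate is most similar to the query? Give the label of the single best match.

Hamming distances to query — A: 1; B: 4; C: 4.
Smallest is A with 1 mismatch.

A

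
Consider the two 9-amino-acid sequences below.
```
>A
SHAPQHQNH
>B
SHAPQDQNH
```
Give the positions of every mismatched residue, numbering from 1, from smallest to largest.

6

Differences at position 6 (H→D).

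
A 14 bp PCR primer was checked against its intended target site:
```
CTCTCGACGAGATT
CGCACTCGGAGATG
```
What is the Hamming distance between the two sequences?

6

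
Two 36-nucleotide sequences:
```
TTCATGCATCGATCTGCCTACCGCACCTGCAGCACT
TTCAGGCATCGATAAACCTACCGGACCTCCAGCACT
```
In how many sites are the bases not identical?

Mismatches (1-based): site 5: T→G; site 14: C→A; site 15: T→A; site 16: G→A; site 24: C→G; site 29: G→C.

6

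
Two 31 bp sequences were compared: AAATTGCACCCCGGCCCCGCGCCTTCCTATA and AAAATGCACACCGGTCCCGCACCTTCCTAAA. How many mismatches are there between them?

Comparing position by position, 5 positions differ: 4 (T/A), 10 (C/A), 15 (C/T), 21 (G/A), 30 (T/A).

5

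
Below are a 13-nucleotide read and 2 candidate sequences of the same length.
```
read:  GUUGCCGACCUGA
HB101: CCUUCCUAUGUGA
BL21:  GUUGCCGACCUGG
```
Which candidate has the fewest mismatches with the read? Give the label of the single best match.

BL21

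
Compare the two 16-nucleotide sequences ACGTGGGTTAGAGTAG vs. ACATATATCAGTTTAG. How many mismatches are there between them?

7

Comparing position by position, 7 positions differ: 3 (G/A), 5 (G/A), 6 (G/T), 7 (G/A), 9 (T/C), 12 (A/T), 13 (G/T).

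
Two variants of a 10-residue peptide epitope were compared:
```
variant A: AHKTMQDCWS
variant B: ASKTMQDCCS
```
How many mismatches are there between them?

2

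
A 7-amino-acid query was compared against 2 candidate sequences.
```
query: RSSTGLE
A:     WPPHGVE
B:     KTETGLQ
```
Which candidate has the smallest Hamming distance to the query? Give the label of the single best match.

B

A differs at 5 positions; B differs at 4 positions. The closest is B.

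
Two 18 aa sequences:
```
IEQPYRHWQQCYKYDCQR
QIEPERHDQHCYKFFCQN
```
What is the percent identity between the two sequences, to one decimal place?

9 positions differ (1, 2, 3, 5, 8, 10, 14, 15, 18), so 9 of 18 match: 9/18 = 50%.

50.0%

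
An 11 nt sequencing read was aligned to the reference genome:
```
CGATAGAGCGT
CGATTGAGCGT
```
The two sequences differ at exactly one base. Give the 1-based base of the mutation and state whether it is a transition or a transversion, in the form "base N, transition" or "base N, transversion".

base 5, transversion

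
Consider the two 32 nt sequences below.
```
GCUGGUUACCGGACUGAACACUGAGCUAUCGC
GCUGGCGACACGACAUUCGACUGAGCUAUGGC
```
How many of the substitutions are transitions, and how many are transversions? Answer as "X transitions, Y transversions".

Mismatches (1-based):
site 6: U→C (pyrimidine→pyrimidine, transition)
site 7: U→G (pyrimidine→purine, transversion)
site 10: C→A (pyrimidine→purine, transversion)
site 11: G→C (purine→pyrimidine, transversion)
site 15: U→A (pyrimidine→purine, transversion)
site 16: G→U (purine→pyrimidine, transversion)
site 17: A→U (purine→pyrimidine, transversion)
site 18: A→C (purine→pyrimidine, transversion)
site 19: C→G (pyrimidine→purine, transversion)
site 30: C→G (pyrimidine→purine, transversion)

1 transition, 9 transversions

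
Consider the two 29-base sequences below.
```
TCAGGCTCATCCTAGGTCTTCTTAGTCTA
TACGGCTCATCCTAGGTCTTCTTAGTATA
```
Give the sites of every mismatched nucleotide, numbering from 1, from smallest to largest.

2, 3, 27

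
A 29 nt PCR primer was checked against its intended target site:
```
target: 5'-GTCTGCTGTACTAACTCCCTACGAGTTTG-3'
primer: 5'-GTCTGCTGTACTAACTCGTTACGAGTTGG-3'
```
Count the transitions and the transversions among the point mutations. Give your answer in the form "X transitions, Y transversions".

Transitions (purine↔purine or pyrimidine↔pyrimidine): 19 C→T.
Transversions (purine↔pyrimidine): 18 C→G, 28 T→G.

1 transition, 2 transversions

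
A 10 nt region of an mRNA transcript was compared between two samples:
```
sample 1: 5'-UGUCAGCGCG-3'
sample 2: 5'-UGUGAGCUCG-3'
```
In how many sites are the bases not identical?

The sequences differ at sites 4, 8 (1-based) — 2 in total.

2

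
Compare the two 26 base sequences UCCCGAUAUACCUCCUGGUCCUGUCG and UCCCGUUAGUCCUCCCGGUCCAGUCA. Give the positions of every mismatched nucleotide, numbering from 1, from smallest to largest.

Scanning 1-based: 6: A/U; 9: U/G; 10: A/U; 16: U/C; 22: U/A; 26: G/A.

6, 9, 10, 16, 22, 26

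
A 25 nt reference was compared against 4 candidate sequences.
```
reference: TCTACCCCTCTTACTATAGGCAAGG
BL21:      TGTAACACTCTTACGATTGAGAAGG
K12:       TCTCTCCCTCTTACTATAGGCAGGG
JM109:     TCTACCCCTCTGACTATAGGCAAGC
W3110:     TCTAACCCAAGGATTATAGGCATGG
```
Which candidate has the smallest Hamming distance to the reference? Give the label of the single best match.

JM109

BL21 differs at 7 positions; K12 differs at 3 positions; JM109 differs at 2 positions; W3110 differs at 7 positions. The closest is JM109.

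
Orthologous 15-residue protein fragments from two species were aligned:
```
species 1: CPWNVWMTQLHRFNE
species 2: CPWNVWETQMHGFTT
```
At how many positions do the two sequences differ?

5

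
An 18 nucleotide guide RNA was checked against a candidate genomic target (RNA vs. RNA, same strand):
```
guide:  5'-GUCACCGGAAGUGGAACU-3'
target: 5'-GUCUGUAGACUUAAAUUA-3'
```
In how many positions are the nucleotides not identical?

Comparing position by position, 11 positions differ: 4 (A/U), 5 (C/G), 6 (C/U), 7 (G/A), 10 (A/C), 11 (G/U), 13 (G/A), 14 (G/A), 16 (A/U), 17 (C/U), 18 (U/A).

11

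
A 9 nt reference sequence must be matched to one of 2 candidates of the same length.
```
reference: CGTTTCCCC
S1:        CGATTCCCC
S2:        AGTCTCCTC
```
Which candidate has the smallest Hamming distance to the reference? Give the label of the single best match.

S1

S1 differs at 1 site; S2 differs at 3 sites. The closest is S1.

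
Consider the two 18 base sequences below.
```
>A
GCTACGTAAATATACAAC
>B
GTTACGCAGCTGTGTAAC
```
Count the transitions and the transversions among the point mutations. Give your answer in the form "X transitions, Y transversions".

Mismatches (1-based):
base 2: C→T (pyrimidine→pyrimidine, transition)
base 7: T→C (pyrimidine→pyrimidine, transition)
base 9: A→G (purine→purine, transition)
base 10: A→C (purine→pyrimidine, transversion)
base 12: A→G (purine→purine, transition)
base 14: A→G (purine→purine, transition)
base 15: C→T (pyrimidine→pyrimidine, transition)

6 transitions, 1 transversion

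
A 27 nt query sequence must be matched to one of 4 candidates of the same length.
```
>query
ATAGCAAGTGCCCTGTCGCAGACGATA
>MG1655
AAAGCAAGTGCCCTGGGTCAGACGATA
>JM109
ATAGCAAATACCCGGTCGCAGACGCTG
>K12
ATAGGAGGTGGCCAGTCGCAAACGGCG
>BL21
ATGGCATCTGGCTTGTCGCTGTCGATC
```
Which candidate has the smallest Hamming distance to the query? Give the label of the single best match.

MG1655 differs at 4 bases; JM109 differs at 5 bases; K12 differs at 8 bases; BL21 differs at 8 bases. The closest is MG1655.

MG1655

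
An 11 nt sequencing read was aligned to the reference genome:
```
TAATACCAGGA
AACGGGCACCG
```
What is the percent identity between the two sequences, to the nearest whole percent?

27%

Mismatches at positions 1, 3, 4, 5, 6, 9, 10, 11 (1-based): 8 of 11.
Identical positions: 3/11 = 27.27% → 27%.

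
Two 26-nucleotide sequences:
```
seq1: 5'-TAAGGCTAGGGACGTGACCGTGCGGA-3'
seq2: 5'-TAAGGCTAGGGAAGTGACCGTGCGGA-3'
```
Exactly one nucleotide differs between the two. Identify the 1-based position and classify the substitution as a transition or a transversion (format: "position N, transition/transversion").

position 13, transversion

Position 13 changes C→A. C is a pyrimidine and A is a purine, so this is a transversion.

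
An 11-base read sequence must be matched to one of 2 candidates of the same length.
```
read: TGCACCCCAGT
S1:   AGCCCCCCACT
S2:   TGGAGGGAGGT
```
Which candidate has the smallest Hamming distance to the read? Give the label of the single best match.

S1 differs at 3 sites; S2 differs at 6 sites. The closest is S1.

S1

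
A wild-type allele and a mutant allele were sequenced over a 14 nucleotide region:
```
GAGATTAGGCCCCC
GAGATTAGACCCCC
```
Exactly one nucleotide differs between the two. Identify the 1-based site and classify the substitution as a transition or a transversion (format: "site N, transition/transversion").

The sequences differ only at site 9: G→A (purine→purine), a transition.

site 9, transition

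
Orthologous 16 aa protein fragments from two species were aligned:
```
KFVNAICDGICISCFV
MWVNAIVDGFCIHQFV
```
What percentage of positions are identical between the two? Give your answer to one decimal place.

62.5%

6 positions differ (1, 2, 7, 10, 13, 14), so 10 of 16 match: 10/16 = 62.5%.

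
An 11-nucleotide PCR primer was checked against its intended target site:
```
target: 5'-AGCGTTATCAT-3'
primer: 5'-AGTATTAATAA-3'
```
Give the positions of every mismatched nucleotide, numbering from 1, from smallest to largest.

3, 4, 8, 9, 11

Scanning 1-based: 3: C/T; 4: G/A; 8: T/A; 9: C/T; 11: T/A.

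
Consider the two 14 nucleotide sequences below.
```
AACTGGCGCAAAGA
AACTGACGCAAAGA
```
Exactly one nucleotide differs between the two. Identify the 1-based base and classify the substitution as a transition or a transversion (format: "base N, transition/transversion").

base 6, transition

Base 6 changes G→A. G is a purine and A is a purine, so this is a transition.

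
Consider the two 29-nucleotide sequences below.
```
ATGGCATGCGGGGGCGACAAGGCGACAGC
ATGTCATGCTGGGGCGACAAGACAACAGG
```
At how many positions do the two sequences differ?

Comparing position by position, 5 positions differ: 4 (G/T), 10 (G/T), 22 (G/A), 24 (G/A), 29 (C/G).

5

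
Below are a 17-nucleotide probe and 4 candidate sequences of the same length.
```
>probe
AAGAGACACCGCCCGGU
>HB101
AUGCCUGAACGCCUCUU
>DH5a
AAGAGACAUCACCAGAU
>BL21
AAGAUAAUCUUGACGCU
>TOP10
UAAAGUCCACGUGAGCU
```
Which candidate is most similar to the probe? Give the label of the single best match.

DH5a

Hamming distances to probe — HB101: 9; DH5a: 4; BL21: 8; TOP10: 9.
Smallest is DH5a with 4 mismatches.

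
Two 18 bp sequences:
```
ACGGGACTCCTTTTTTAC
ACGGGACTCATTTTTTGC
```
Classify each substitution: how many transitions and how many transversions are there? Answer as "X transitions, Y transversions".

Mismatches (1-based):
site 10: C→A (pyrimidine→purine, transversion)
site 17: A→G (purine→purine, transition)

1 transition, 1 transversion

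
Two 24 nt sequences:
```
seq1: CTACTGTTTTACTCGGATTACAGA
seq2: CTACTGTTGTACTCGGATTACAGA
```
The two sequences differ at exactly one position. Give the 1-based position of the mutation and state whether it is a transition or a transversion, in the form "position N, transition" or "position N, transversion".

position 9, transversion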